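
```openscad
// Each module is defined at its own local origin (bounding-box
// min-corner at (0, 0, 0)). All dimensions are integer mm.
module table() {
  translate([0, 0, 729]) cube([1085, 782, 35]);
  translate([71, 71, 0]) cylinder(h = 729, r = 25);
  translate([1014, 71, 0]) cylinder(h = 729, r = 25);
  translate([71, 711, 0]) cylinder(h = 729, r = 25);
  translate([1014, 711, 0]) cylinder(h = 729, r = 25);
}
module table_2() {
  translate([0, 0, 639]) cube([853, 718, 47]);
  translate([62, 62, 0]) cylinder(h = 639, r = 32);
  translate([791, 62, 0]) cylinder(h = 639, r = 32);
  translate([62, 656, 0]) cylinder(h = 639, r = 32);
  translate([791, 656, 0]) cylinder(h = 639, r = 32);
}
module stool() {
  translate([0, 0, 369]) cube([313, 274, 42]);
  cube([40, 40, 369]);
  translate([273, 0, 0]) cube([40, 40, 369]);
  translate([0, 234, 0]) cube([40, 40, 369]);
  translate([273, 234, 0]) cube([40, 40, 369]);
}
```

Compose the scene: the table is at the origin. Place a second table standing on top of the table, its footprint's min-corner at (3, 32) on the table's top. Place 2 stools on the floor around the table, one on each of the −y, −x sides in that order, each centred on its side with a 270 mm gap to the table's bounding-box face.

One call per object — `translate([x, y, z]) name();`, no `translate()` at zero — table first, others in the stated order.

table();
translate([3, 32, 764]) table_2();
translate([386, -544, 0]) stool();
translate([-583, 254, 0]) stool();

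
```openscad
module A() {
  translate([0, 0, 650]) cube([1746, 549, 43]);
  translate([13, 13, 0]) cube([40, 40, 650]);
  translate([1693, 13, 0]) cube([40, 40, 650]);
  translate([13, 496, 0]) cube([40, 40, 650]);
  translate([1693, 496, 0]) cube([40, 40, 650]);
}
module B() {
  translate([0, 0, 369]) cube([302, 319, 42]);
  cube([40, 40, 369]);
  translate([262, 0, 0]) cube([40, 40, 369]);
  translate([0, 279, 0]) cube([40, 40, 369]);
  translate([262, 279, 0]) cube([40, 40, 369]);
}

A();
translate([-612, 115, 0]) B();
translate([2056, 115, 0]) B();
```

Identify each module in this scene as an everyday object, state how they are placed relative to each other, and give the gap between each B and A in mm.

Each stool's nearest face is 310 mm from the table's bounding box.

A is a table. B is a stool. Two stools sit around the table at the −x, +x sides. The gap between each stool and the table is 310 mm.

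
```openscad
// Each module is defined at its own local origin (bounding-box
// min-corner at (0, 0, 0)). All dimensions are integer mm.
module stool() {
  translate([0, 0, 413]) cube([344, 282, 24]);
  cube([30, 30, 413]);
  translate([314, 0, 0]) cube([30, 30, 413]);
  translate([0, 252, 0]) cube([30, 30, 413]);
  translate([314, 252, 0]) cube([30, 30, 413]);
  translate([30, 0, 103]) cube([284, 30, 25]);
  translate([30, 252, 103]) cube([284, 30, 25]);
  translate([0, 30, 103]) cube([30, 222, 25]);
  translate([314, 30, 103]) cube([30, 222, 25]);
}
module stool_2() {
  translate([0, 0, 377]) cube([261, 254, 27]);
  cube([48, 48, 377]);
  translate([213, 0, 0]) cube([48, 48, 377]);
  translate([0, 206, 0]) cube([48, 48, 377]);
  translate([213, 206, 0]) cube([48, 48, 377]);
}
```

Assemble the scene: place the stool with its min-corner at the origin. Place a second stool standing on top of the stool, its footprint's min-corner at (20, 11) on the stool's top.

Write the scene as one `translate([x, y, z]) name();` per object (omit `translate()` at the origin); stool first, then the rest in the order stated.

stool();
translate([20, 11, 437]) stool_2();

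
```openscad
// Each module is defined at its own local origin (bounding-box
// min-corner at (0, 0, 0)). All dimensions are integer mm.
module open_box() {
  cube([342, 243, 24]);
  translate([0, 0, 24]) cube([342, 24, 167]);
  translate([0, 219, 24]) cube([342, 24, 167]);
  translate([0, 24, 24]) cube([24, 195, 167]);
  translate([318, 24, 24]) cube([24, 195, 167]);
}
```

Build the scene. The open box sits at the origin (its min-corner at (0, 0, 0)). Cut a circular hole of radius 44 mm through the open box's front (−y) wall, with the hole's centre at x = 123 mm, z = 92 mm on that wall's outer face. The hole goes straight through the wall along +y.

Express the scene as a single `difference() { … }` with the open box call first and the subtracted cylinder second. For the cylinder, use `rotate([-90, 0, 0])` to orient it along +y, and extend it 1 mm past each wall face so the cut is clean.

difference() {
  open_box();
  translate([123, -1, 92]) rotate([-90, 0, 0]) cylinder(h = 26, r = 44);
}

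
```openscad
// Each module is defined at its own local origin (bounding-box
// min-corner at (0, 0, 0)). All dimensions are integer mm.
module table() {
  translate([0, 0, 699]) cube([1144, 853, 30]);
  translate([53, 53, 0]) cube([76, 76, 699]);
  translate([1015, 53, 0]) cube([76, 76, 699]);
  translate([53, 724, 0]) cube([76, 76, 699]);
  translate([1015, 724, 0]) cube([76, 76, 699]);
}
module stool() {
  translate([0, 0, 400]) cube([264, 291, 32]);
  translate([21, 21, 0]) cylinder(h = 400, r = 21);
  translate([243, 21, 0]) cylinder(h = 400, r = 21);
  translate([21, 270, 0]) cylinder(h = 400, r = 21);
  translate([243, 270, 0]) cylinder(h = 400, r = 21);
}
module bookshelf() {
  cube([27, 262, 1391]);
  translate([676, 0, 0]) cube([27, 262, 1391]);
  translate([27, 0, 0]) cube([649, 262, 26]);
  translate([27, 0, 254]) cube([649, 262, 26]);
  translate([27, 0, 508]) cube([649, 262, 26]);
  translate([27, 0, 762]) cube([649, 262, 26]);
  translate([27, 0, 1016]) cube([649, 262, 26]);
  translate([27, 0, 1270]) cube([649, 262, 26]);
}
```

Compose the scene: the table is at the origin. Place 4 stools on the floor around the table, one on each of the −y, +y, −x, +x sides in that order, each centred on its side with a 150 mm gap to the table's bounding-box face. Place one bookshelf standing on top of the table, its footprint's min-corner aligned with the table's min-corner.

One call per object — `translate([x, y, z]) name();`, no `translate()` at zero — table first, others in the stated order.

table();
translate([440, -441, 0]) stool();
translate([440, 1003, 0]) stool();
translate([-414, 281, 0]) stool();
translate([1294, 281, 0]) stool();
translate([0, 0, 729]) bookshelf();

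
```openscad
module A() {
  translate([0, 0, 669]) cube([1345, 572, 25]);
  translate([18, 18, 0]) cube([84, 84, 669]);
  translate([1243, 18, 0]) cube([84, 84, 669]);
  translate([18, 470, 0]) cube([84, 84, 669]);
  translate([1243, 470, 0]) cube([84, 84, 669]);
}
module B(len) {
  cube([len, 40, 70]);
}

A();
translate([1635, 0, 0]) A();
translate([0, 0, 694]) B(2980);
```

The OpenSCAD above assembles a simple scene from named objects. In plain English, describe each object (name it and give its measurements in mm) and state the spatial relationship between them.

A is a rectangular dining table. The top is 1345×572×25 mm with its upper surface at z = 694 mm. It stands on four 84×84 mm square legs, each inset 18 mm from the nearest pair of top edges, running from the floor to the underside of the top.

B is a rectangular beam 2980 mm long (x), 40 mm deep (y), 70 mm thick (z).

The beam spans the tops of two tables placed 290 mm apart, resting at z = 694 mm.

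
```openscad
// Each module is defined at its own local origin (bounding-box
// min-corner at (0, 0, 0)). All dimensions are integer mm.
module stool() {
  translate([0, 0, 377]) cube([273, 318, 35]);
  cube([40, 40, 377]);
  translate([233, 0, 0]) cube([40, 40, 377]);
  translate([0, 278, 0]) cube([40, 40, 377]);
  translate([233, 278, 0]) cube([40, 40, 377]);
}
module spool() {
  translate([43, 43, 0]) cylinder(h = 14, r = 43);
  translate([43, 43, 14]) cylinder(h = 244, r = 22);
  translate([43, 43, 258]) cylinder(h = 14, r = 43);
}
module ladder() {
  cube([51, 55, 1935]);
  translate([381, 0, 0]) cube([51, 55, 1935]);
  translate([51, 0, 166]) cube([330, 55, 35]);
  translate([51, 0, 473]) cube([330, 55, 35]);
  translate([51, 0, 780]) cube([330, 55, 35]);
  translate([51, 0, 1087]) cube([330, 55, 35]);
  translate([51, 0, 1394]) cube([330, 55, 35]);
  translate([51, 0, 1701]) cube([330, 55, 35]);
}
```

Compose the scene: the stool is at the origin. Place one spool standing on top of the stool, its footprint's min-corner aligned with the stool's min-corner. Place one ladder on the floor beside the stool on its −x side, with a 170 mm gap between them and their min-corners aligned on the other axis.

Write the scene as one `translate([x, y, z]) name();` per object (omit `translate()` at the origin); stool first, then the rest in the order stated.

stool();
translate([0, 0, 412]) spool();
translate([-602, 0, 0]) ladder();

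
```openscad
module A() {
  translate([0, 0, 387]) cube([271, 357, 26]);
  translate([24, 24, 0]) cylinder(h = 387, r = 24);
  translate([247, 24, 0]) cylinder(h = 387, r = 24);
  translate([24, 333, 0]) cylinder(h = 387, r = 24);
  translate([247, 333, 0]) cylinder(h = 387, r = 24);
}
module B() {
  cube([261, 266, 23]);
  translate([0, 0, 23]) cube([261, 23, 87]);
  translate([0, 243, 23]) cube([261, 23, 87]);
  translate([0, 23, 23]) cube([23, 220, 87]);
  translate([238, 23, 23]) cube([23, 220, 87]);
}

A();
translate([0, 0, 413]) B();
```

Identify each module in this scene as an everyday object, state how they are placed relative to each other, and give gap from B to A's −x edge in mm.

A is a stool. B is an open box. The open box is on top of the stool. The gap from the open box to the stool's −x edge is 0 mm.

The open box's min-x is at 0; the stool's min-x is 0; gap = 0 mm.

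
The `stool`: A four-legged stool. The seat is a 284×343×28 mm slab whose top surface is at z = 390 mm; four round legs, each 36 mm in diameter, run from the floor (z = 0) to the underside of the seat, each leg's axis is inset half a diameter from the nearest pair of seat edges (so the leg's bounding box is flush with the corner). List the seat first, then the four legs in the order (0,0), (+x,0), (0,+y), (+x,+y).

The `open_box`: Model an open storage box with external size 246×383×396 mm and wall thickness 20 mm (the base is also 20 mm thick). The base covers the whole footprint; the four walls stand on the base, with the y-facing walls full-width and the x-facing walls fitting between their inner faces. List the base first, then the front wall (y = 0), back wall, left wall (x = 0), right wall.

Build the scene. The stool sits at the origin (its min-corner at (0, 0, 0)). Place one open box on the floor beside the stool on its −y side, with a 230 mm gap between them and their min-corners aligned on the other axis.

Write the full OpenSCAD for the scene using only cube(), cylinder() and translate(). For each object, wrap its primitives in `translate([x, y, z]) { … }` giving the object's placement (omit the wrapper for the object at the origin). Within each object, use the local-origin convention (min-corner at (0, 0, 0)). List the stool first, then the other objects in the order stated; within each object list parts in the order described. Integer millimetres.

translate([0, 0, 362]) cube([284, 343, 28]);
translate([18, 18, 0]) cylinder(h = 362, r = 18);
translate([266, 18, 0]) cylinder(h = 362, r = 18);
translate([18, 325, 0]) cylinder(h = 362, r = 18);
translate([266, 325, 0]) cylinder(h = 362, r = 18);
translate([0, -613, 0]) {
  cube([246, 383, 20]);
  translate([0, 0, 20]) cube([246, 20, 376]);
  translate([0, 363, 20]) cube([246, 20, 376]);
  translate([0, 20, 20]) cube([20, 343, 376]);
  translate([226, 20, 20]) cube([20, 343, 376]);
}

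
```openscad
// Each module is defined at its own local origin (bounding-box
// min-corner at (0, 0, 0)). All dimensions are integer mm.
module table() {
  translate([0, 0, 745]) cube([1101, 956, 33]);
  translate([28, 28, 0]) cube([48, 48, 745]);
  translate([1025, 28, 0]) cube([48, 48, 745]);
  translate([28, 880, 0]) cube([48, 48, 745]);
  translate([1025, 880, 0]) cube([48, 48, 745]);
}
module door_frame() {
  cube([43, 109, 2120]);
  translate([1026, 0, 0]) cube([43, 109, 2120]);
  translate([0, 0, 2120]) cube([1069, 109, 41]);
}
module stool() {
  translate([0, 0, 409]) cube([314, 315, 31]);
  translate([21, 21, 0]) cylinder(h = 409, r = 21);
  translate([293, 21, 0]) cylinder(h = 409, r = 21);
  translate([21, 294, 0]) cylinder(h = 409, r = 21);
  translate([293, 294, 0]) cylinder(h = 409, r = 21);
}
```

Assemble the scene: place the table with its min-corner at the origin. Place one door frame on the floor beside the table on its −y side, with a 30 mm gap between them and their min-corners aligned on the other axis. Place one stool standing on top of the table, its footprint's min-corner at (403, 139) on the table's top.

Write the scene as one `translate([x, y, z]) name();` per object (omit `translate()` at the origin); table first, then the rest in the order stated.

table();
translate([0, -139, 0]) door_frame();
translate([403, 139, 778]) stool();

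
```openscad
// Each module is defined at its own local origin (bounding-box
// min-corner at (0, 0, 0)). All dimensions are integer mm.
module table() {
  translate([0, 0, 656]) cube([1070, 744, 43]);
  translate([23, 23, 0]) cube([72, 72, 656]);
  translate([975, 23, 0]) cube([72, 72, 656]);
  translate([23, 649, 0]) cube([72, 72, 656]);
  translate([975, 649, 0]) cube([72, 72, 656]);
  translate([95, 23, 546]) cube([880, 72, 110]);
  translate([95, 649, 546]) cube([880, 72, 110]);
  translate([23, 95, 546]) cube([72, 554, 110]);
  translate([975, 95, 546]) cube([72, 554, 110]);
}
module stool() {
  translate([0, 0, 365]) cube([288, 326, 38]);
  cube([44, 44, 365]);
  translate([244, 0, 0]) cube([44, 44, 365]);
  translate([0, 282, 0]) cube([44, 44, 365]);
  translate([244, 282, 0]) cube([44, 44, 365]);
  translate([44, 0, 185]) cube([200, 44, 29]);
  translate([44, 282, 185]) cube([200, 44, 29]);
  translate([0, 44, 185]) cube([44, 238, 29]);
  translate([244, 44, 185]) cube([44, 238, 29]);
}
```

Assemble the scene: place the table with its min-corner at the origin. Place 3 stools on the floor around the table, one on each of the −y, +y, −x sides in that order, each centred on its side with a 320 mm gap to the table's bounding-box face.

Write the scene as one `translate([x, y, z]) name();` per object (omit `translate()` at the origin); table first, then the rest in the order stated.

table();
translate([391, -646, 0]) stool();
translate([391, 1064, 0]) stool();
translate([-608, 209, 0]) stool();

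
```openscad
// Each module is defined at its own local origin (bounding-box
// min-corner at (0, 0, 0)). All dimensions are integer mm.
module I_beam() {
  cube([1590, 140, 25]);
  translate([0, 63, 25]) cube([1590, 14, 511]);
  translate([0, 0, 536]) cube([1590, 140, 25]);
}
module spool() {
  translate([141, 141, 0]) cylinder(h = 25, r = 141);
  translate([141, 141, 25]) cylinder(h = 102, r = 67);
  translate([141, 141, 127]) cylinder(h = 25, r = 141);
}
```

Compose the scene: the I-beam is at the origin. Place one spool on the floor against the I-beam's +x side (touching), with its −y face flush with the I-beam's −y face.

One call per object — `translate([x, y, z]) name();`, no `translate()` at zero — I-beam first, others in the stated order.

I_beam();
translate([1590, 0, 0]) spool();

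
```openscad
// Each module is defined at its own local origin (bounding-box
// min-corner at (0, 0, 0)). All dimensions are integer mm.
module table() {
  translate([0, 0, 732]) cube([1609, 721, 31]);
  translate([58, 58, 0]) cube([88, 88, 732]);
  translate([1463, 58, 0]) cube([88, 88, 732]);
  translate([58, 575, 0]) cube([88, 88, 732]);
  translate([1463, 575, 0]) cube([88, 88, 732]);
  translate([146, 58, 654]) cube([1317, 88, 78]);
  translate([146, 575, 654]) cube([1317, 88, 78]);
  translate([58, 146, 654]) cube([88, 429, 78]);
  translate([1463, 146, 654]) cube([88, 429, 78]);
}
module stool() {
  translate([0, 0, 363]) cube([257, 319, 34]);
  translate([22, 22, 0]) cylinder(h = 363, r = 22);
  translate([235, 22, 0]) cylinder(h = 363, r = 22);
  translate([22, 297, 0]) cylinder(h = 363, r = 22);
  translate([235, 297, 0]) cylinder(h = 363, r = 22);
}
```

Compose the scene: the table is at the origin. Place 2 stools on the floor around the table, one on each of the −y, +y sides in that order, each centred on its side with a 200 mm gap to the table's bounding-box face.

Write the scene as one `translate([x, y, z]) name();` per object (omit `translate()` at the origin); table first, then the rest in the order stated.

table();
translate([676, -519, 0]) stool();
translate([676, 921, 0]) stool();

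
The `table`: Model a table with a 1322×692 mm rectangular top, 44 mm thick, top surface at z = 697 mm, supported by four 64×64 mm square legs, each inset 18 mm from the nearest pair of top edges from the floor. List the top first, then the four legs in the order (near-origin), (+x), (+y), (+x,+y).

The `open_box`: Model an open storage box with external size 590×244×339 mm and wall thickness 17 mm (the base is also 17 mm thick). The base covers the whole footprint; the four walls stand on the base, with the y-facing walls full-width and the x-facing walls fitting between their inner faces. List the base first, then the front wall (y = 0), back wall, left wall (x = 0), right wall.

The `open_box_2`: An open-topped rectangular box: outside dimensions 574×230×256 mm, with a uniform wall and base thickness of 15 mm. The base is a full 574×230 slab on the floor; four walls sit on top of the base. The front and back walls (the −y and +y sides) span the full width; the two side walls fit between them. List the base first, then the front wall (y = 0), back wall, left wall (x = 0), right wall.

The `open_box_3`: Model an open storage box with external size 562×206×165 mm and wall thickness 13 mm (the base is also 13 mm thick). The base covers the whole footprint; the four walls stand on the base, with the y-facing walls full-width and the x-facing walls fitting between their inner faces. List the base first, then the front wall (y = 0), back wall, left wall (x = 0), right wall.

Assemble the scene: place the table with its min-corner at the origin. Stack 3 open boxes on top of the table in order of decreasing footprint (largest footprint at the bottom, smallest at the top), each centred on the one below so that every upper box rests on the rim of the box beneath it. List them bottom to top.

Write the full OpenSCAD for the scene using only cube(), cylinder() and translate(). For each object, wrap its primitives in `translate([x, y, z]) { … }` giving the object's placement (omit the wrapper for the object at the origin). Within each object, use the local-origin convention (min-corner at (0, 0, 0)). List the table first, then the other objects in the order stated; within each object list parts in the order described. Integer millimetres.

translate([0, 0, 653]) cube([1322, 692, 44]);
translate([18, 18, 0]) cube([64, 64, 653]);
translate([1240, 18, 0]) cube([64, 64, 653]);
translate([18, 610, 0]) cube([64, 64, 653]);
translate([1240, 610, 0]) cube([64, 64, 653]);
translate([366, 224, 697]) {
  cube([590, 244, 17]);
  translate([0, 0, 17]) cube([590, 17, 322]);
  translate([0, 227, 17]) cube([590, 17, 322]);
  translate([0, 17, 17]) cube([17, 210, 322]);
  translate([573, 17, 17]) cube([17, 210, 322]);
}
translate([374, 231, 1036]) {
  cube([574, 230, 15]);
  translate([0, 0, 15]) cube([574, 15, 241]);
  translate([0, 215, 15]) cube([574, 15, 241]);
  translate([0, 15, 15]) cube([15, 200, 241]);
  translate([559, 15, 15]) cube([15, 200, 241]);
}
translate([380, 243, 1292]) {
  cube([562, 206, 13]);
  translate([0, 0, 13]) cube([562, 13, 152]);
  translate([0, 193, 13]) cube([562, 13, 152]);
  translate([0, 13, 13]) cube([13, 180, 152]);
  translate([549, 13, 13]) cube([13, 180, 152]);
}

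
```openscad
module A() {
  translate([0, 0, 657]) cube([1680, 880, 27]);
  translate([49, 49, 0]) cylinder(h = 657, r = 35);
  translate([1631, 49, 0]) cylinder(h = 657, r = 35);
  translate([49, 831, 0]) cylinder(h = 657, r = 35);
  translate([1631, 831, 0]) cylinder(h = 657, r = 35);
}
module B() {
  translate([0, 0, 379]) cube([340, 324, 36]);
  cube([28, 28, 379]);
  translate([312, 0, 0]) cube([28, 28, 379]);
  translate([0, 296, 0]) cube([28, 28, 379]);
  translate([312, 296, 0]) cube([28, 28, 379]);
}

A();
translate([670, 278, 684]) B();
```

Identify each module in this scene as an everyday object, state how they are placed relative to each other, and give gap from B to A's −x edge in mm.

The stool's min-x is at 670; the table's min-x is 0; gap = 670 mm.

A is a table. B is a stool. The stool is on top of the table, centred. The gap from the stool to the table's −x edge is 670 mm.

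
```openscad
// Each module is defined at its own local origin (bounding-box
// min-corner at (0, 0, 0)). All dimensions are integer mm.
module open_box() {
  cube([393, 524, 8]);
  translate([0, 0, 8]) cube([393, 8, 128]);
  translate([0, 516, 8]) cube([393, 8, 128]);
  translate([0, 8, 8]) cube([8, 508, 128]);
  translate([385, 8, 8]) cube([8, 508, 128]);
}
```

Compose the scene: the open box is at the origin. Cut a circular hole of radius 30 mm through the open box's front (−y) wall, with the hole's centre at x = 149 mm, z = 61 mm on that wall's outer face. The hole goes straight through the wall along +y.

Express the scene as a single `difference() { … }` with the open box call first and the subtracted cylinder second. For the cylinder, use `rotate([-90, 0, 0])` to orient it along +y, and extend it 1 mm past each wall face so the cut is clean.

difference() {
  open_box();
  translate([149, -1, 61]) rotate([-90, 0, 0]) cylinder(h = 10, r = 30);
}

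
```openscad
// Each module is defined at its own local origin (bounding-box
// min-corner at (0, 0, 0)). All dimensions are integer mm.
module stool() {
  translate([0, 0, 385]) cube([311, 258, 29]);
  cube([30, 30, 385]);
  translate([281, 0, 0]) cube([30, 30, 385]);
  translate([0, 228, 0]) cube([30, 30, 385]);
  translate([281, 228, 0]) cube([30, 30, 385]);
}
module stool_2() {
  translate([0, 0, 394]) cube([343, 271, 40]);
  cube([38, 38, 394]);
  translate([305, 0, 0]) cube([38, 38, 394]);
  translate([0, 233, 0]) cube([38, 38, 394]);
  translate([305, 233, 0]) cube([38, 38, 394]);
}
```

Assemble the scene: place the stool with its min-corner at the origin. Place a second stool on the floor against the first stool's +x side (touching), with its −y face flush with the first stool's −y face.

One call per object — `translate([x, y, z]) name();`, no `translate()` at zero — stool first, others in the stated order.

stool();
translate([311, 0, 0]) stool_2();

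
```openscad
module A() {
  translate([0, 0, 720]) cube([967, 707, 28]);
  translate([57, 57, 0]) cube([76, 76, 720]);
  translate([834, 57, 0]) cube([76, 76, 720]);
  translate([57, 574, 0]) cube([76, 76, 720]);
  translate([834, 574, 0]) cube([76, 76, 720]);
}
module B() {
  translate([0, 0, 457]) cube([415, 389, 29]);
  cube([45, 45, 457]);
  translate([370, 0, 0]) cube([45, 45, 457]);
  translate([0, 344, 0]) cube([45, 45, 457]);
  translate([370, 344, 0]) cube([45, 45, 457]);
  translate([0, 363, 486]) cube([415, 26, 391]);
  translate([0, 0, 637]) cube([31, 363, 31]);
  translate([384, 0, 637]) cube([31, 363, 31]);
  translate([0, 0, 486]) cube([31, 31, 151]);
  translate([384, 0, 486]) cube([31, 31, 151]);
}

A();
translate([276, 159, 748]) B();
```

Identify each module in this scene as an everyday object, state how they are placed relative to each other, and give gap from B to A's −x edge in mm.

The chair's min-x is at 276; the table's min-x is 0; gap = 276 mm.

A is a table. B is a chair. The chair is on top of the table, centred. The gap from the chair to the table's −x edge is 276 mm.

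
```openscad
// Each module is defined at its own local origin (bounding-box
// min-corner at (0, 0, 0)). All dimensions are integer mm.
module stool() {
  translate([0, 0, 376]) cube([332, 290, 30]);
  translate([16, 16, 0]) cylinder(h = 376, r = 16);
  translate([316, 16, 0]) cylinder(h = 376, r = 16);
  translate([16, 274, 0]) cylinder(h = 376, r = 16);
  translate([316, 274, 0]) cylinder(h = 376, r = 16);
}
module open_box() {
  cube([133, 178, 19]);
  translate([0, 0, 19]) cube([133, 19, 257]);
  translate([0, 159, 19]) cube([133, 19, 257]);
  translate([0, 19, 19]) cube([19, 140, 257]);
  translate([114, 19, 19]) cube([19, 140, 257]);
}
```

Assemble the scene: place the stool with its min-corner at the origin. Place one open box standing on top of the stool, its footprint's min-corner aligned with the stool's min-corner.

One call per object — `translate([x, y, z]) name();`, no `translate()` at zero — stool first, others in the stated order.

stool();
translate([0, 0, 406]) open_box();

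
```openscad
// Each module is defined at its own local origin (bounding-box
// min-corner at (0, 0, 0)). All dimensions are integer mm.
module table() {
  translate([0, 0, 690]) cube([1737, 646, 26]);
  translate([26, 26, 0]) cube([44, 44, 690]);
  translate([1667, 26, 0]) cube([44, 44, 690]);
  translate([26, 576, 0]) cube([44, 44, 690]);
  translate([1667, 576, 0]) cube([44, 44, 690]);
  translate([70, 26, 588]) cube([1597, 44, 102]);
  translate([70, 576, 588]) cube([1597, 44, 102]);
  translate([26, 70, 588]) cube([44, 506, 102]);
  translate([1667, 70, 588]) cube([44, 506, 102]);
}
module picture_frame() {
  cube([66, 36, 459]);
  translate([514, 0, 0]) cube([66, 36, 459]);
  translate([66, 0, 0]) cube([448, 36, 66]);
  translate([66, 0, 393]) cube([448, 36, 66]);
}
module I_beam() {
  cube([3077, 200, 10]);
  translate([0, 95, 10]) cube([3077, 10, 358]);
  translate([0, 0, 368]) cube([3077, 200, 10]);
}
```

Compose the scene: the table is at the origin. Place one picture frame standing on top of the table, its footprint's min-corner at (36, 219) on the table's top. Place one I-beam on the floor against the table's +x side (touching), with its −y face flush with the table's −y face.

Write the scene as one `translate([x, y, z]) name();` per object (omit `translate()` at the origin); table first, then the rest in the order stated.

table();
translate([36, 219, 716]) picture_frame();
translate([1737, 0, 0]) I_beam();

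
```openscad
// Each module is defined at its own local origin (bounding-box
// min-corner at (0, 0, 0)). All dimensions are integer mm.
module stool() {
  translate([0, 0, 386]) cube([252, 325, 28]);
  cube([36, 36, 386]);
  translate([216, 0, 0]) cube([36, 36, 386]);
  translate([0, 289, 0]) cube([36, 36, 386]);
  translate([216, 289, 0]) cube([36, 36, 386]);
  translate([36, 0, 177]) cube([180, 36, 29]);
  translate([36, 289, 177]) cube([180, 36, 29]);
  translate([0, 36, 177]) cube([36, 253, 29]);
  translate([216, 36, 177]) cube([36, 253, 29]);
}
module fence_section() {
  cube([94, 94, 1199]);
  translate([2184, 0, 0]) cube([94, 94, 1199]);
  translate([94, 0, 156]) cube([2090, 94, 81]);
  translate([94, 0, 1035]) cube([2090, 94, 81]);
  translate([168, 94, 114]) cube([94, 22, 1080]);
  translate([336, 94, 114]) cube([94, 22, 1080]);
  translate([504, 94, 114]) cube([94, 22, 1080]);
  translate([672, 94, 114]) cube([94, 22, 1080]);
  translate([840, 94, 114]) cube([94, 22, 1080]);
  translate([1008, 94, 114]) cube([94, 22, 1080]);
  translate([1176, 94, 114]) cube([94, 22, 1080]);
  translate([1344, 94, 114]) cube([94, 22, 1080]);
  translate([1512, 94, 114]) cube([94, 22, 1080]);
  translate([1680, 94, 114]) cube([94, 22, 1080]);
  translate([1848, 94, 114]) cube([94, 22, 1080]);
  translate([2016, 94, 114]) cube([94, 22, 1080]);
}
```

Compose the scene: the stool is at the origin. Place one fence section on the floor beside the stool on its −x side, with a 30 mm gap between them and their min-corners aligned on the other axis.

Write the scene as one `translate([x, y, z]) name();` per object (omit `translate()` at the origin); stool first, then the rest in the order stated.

stool();
translate([-2308, 0, 0]) fence_section();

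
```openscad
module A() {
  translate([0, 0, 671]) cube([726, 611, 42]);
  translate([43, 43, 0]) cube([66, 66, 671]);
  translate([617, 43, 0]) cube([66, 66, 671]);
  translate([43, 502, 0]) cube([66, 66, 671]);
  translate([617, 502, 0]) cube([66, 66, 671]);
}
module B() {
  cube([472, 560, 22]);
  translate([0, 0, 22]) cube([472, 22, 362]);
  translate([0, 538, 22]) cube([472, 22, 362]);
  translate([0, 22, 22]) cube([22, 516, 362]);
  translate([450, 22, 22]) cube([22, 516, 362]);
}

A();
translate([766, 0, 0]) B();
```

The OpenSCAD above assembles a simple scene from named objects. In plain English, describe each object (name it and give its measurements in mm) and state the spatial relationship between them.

A is a rectangular dining table. The top is 726×611×42 mm with its upper surface at z = 713 mm. It stands on four 66×66 mm square legs, each inset 43 mm from the nearest pair of top edges, running from the floor to the underside of the top.

B is an open storage box with external size 472×560×384 mm and wall thickness 22 mm (the base is also 22 mm thick). The base covers the whole footprint; the four walls stand on the base, with the y-facing walls full-width and the x-facing walls fitting between their inner faces.

The open box is on the floor beside the table on its +x side.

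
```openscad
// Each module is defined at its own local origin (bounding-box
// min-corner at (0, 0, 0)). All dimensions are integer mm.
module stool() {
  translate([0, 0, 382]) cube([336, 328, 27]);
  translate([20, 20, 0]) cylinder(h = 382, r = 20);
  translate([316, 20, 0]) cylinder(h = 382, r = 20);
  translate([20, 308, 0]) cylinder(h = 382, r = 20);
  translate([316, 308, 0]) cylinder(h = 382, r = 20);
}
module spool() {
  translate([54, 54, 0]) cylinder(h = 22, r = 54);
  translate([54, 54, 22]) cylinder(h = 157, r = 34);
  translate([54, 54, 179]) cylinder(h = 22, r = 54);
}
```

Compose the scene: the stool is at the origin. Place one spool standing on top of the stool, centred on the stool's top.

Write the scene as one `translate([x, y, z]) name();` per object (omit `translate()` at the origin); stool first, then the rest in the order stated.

stool();
translate([114, 110, 409]) spool();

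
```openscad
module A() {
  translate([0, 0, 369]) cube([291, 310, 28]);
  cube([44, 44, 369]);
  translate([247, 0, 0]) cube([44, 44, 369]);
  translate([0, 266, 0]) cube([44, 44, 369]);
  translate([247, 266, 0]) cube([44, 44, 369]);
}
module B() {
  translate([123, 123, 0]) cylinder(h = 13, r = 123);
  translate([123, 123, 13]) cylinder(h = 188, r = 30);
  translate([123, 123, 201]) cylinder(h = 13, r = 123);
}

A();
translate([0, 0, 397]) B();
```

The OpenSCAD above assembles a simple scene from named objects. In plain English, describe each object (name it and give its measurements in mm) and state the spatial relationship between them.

A is a four-legged stool. The seat is a 291×310×28 mm slab whose top surface is at z = 397 mm; four square legs, each 44×44 mm in cross-section, run from the floor (z = 0) to the underside of the seat, each flush with a corner of the seat.

B is a spool: two coaxial disc flanges of radius 123 mm and thickness 13 mm, joined by a core cylinder of radius 30 mm and height 188 mm. The lower flange rests on z = 0 and the three cylinders share a vertical axis.

The spool is on top of the stool.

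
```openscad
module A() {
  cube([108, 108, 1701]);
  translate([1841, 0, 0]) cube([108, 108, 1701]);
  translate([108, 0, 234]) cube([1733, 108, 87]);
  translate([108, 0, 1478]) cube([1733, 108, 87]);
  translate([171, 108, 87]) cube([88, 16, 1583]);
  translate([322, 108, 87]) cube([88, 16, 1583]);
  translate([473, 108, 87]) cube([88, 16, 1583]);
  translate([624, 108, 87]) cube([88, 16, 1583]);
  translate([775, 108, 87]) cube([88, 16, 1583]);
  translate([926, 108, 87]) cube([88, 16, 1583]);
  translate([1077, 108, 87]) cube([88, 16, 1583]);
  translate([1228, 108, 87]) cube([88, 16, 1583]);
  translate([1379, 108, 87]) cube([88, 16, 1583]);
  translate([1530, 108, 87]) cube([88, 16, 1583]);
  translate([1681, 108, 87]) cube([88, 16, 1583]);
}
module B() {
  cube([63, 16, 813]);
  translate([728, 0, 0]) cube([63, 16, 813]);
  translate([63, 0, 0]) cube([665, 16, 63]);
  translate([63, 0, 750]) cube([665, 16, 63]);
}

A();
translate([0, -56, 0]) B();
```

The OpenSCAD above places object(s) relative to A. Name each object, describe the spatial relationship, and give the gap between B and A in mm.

A is a fence section. B is a picture frame. The picture frame is on the floor beside the fence section on its −y side. The gap between the picture frame and the fence section is 40 mm.

The picture frame's nearest face is 40 mm from the fence section's −y face.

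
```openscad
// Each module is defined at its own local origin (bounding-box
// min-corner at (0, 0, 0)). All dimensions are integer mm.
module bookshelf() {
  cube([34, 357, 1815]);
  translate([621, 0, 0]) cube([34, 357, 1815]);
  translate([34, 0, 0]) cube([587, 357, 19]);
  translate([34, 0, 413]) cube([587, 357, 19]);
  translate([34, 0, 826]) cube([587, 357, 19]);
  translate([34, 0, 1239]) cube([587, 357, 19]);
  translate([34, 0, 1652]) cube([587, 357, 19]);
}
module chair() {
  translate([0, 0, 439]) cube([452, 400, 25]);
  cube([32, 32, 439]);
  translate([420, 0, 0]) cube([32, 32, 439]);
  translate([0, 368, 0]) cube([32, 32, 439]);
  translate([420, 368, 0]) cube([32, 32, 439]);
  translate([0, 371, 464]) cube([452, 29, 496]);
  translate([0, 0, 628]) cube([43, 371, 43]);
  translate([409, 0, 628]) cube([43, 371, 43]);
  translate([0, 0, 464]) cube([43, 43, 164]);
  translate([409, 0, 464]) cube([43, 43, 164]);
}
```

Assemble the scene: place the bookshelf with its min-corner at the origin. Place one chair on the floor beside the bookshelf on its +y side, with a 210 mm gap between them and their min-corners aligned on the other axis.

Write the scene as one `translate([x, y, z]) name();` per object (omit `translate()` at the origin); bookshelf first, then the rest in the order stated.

bookshelf();
translate([0, 567, 0]) chair();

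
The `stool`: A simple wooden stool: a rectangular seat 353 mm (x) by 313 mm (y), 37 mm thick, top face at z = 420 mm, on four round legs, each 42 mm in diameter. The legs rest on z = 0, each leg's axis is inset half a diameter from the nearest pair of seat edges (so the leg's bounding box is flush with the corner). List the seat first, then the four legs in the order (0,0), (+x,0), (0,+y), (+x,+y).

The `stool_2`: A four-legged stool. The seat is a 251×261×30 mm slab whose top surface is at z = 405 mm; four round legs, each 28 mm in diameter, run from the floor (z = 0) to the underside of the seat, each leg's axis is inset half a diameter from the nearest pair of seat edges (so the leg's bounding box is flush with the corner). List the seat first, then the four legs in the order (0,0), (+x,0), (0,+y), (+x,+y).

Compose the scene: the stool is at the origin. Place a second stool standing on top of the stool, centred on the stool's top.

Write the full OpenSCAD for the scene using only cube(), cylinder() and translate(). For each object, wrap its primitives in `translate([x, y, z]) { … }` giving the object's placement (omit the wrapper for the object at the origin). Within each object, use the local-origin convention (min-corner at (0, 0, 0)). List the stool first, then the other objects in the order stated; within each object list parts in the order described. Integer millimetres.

translate([0, 0, 383]) cube([353, 313, 37]);
translate([21, 21, 0]) cylinder(h = 383, r = 21);
translate([332, 21, 0]) cylinder(h = 383, r = 21);
translate([21, 292, 0]) cylinder(h = 383, r = 21);
translate([332, 292, 0]) cylinder(h = 383, r = 21);
translate([51, 26, 420]) {
  translate([0, 0, 375]) cube([251, 261, 30]);
  translate([14, 14, 0]) cylinder(h = 375, r = 14);
  translate([237, 14, 0]) cylinder(h = 375, r = 14);
  translate([14, 247, 0]) cylinder(h = 375, r = 14);
  translate([237, 247, 0]) cylinder(h = 375, r = 14);
}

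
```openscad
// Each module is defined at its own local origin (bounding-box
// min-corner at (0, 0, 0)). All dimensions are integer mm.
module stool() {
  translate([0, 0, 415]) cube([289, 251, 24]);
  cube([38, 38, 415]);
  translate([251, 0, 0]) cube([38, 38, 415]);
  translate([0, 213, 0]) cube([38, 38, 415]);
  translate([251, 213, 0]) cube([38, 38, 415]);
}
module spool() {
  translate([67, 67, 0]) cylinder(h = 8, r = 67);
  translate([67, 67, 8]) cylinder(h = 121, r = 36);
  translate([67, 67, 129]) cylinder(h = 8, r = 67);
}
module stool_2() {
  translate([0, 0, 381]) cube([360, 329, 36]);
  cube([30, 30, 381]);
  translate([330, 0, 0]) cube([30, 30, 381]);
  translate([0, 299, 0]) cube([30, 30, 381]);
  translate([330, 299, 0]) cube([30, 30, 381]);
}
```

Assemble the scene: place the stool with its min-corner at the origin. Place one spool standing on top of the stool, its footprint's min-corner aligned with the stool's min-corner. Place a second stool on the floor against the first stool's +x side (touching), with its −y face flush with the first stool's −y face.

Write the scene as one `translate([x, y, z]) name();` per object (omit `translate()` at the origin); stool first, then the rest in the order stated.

stool();
translate([0, 0, 439]) spool();
translate([289, 0, 0]) stool_2();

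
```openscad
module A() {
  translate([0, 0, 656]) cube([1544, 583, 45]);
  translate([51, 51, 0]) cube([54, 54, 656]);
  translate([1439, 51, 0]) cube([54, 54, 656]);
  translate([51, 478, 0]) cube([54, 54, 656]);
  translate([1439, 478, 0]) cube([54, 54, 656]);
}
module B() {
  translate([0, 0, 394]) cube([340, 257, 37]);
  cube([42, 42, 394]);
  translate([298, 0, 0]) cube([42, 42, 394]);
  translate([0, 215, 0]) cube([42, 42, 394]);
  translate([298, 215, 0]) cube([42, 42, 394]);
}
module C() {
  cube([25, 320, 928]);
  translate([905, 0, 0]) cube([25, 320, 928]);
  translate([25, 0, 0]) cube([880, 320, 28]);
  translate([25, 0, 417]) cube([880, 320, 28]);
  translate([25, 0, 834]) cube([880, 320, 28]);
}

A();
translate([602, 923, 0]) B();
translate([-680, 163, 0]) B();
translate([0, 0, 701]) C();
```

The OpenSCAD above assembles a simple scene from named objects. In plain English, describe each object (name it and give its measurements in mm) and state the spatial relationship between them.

A is a rectangular dining table. The top is 1544×583×45 mm with its upper surface at z = 701 mm. It stands on four 54×54 mm square legs, each inset 51 mm from the nearest pair of top edges, running from the floor to the underside of the top.

B is a four-legged stool. The seat is a 340×257×37 mm slab whose top surface is at z = 431 mm; four square legs, each 42×42 mm in cross-section, run from the floor (z = 0) to the underside of the seat, each flush with a corner of the seat.

C is a bookshelf 930 mm wide overall, 320 mm deep and 928 mm tall. The two sides are 25 mm thick vertical panels. 3 horizontal shelves of 28 mm thickness span between the inner faces of the sides; the lowest shelf sits on the floor and shelves are stacked with a clear vertical gap of 389 mm between each pair.

Two stools sit around the table at the +y, −x sides. The bookshelf is on top of the table.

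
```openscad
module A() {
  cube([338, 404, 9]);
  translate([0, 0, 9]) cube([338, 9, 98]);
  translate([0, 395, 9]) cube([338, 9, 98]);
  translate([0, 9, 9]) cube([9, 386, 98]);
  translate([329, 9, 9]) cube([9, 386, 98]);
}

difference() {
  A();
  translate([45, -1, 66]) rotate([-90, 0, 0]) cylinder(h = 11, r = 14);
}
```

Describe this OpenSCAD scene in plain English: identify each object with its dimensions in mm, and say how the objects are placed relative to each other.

A is an open-topped rectangular box: outside dimensions 338×404×107 mm, with a uniform wall and base thickness of 9 mm. The base is a full 338×404 slab on the floor; four walls sit on top of the base. The front and back walls (the −y and +y sides) span the full width; the two side walls fit between them.

The open box has a circular hole of radius 14 mm through its front wall, centred at (x = 45, z = 66).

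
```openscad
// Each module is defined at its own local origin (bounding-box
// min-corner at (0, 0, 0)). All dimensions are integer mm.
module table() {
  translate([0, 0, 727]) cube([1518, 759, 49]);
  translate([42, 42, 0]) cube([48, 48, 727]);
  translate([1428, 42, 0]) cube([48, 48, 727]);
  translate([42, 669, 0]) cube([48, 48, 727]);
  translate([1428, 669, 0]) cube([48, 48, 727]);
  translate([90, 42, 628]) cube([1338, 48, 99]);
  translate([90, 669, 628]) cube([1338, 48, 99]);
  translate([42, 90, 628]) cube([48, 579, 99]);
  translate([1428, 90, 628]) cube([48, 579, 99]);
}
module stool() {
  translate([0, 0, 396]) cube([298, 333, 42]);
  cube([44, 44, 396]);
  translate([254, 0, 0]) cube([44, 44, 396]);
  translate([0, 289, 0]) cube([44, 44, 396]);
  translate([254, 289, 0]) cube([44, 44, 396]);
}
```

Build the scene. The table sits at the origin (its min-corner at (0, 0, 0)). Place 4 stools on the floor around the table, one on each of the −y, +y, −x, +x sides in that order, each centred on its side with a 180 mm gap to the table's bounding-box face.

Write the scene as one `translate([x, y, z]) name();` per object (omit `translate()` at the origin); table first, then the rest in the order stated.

table();
translate([610, -513, 0]) stool();
translate([610, 939, 0]) stool();
translate([-478, 213, 0]) stool();
translate([1698, 213, 0]) stool();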